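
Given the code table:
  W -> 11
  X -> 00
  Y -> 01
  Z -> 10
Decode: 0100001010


Decoding:
01 -> Y
00 -> X
00 -> X
10 -> Z
10 -> Z


Result: YXXZZ


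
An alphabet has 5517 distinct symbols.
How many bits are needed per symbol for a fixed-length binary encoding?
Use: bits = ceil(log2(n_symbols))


log2(5517) = 12.4297
Bracket: 2^12 = 4096 < 5517 <= 2^13 = 8192
So ceil(log2(5517)) = 13

bits = ceil(log2(5517)) = ceil(12.4297) = 13 bits


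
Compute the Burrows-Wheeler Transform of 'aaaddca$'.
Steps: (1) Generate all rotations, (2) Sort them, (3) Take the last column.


Rotations (sorted):
  0: $aaaddca -> last char: a
  1: a$aaaddc -> last char: c
  2: aaaddca$ -> last char: $
  3: aaddca$a -> last char: a
  4: addca$aa -> last char: a
  5: ca$aaadd -> last char: d
  6: dca$aaad -> last char: d
  7: ddca$aaa -> last char: a


BWT = ac$aadda


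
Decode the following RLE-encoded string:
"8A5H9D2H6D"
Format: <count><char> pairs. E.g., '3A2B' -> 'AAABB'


Expanding each <count><char> pair:
  8A -> 'AAAAAAAA'
  5H -> 'HHHHH'
  9D -> 'DDDDDDDDD'
  2H -> 'HH'
  6D -> 'DDDDDD'

Decoded = AAAAAAAAHHHHHDDDDDDDDDHHDDDDDD


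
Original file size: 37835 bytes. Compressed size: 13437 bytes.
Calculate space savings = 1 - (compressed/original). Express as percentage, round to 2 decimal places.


ratio = compressed/original = 13437/37835 = 0.355147
savings = 1 - ratio = 1 - 0.355147 = 0.644853
as a percentage: 0.644853 * 100 = 64.49%

Space savings = 1 - 13437/37835 = 64.49%


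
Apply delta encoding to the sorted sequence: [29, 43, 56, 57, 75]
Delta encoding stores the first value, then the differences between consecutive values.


First value: 29
Deltas:
  43 - 29 = 14
  56 - 43 = 13
  57 - 56 = 1
  75 - 57 = 18


Delta encoded: [29, 14, 13, 1, 18]


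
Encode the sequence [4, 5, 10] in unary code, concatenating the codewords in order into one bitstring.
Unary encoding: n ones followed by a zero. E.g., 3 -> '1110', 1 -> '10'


Encode each number as n ones followed by a terminating 0:
  4 -> 11110 (5 bits)
  5 -> 111110 (6 bits)
  10 -> 11111111110 (11 bits)
Total length = 5 + 6 + 11 = 22 bits.

Unary([4, 5, 10]) = 1111011111011111111110 (22 bits)


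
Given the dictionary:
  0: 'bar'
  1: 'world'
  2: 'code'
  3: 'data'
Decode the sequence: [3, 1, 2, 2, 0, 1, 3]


Look up each index in the dictionary:
  3 -> 'data'
  1 -> 'world'
  2 -> 'code'
  2 -> 'code'
  0 -> 'bar'
  1 -> 'world'
  3 -> 'data'

Decoded: "data world code code bar world data"


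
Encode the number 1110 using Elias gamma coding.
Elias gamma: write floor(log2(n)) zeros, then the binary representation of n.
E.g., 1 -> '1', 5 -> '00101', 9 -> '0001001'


num_bits = floor(log2(1110)) + 1 = 11
leading_zeros = num_bits - 1 = 10
binary(1110) = 10001010110

Elias gamma(1110) = '0000000000' + '10001010110' = 000000000010001010110 (21 bits)


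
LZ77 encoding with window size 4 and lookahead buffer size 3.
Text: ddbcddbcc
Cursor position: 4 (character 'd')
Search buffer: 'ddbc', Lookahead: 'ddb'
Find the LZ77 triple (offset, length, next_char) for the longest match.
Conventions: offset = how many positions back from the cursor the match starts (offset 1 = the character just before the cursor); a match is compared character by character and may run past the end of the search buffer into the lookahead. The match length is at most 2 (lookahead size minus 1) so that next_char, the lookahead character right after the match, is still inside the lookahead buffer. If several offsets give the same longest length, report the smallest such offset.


Try each offset into the search buffer:
  offset=1 (pos 3, char 'c'): match length 0
  offset=2 (pos 2, char 'b'): match length 0
  offset=3 (pos 1, char 'd'): match length 1
  offset=4 (pos 0, char 'd'): match length 2
Longest match has length 2 at offset 4.
next_char = character at position 4 + 2 = 6 -> 'b'

Best match: offset=4, length=2 (matching 'dd' starting at position 0)
LZ77 triple: (4, 2, 'b')


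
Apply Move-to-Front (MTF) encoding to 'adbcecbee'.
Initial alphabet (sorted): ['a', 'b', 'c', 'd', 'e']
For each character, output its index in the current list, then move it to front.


MTF encoding:
'a': index 0 in ['a', 'b', 'c', 'd', 'e'] -> ['a', 'b', 'c', 'd', 'e']
'd': index 3 in ['a', 'b', 'c', 'd', 'e'] -> ['d', 'a', 'b', 'c', 'e']
'b': index 2 in ['d', 'a', 'b', 'c', 'e'] -> ['b', 'd', 'a', 'c', 'e']
'c': index 3 in ['b', 'd', 'a', 'c', 'e'] -> ['c', 'b', 'd', 'a', 'e']
'e': index 4 in ['c', 'b', 'd', 'a', 'e'] -> ['e', 'c', 'b', 'd', 'a']
'c': index 1 in ['e', 'c', 'b', 'd', 'a'] -> ['c', 'e', 'b', 'd', 'a']
'b': index 2 in ['c', 'e', 'b', 'd', 'a'] -> ['b', 'c', 'e', 'd', 'a']
'e': index 2 in ['b', 'c', 'e', 'd', 'a'] -> ['e', 'b', 'c', 'd', 'a']
'e': index 0 in ['e', 'b', 'c', 'd', 'a'] -> ['e', 'b', 'c', 'd', 'a']


Output: [0, 3, 2, 3, 4, 1, 2, 2, 0]


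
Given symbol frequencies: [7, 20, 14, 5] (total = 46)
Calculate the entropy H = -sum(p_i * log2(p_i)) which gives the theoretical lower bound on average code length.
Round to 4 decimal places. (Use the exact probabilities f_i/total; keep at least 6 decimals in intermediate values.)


Per-symbol terms -p_i * log2(p_i) with p_i = f_i/46:
  p = 7/46 = 0.152174: log2(p) = -2.716207, -p*log2(p) = 0.413336
  p = 20/46 = 0.434783: log2(p) = -1.201634, -p*log2(p) = 0.522450
  p = 14/46 = 0.304348: log2(p) = -1.716207, -p*log2(p) = 0.522324
  p = 5/46 = 0.108696: log2(p) = -3.201634, -p*log2(p) = 0.348004
H = 0.413336 + 0.522450 + 0.522324 + 0.348004 = 1.806114

H = 1.8061 bits/symbol


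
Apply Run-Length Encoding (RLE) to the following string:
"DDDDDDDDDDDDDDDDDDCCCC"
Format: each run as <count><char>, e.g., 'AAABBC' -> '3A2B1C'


Scanning runs left to right:
  i=0: run of 'D' x 18 -> '18D'
  i=18: run of 'C' x 4 -> '4C'

RLE = 18D4C


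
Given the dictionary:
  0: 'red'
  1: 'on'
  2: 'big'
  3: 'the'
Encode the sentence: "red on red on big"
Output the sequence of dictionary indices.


Look up each word in the dictionary:
  'red' -> 0
  'on' -> 1
  'red' -> 0
  'on' -> 1
  'big' -> 2

Encoded: [0, 1, 0, 1, 2]


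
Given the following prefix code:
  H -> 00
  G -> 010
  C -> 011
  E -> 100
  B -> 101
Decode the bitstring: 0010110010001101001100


Decoding step by step:
Bits 00 -> H
Bits 101 -> B
Bits 100 -> E
Bits 100 -> E
Bits 011 -> C
Bits 010 -> G
Bits 011 -> C
Bits 00 -> H


Decoded message: HBEECGCH


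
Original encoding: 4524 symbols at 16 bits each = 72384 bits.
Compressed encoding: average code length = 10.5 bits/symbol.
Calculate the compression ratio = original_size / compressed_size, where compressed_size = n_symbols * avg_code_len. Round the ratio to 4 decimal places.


original_size = n_symbols * orig_bits = 4524 * 16 = 72384 bits
compressed_size = n_symbols * avg_code_len = 4524 * 10.5 = 47502.0 bits
ratio = original_size / compressed_size = 72384 / 47502.0 = 1.5238

Compression ratio = 1.5238


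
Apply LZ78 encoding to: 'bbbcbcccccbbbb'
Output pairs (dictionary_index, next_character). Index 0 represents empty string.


LZ78 encoding steps:
Dictionary: {0: ''}
Step 1: w='' (idx 0), next='b' -> output (0, 'b'), add 'b' as idx 1
Step 2: w='b' (idx 1), next='b' -> output (1, 'b'), add 'bb' as idx 2
Step 3: w='' (idx 0), next='c' -> output (0, 'c'), add 'c' as idx 3
Step 4: w='b' (idx 1), next='c' -> output (1, 'c'), add 'bc' as idx 4
Step 5: w='c' (idx 3), next='c' -> output (3, 'c'), add 'cc' as idx 5
Step 6: w='cc' (idx 5), next='b' -> output (5, 'b'), add 'ccb' as idx 6
Step 7: w='bb' (idx 2), next='b' -> output (2, 'b'), add 'bbb' as idx 7


Encoded: [(0, 'b'), (1, 'b'), (0, 'c'), (1, 'c'), (3, 'c'), (5, 'b'), (2, 'b')]


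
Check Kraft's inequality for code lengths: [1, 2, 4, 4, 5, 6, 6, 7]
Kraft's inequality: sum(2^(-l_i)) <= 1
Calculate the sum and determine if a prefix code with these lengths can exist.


Sum = 2^(-1) + 2^(-2) + 2^(-4) + 2^(-4) + 2^(-5) + 2^(-6) + 2^(-6) + 2^(-7)
    = 0.5 + 0.25 + 0.0625 + 0.0625 + 0.03125 + 0.015625 + 0.015625 + 0.0078125
    = 121/128 = 0.9453125
Since 0.9453125 <= 1, Kraft's inequality IS satisfied.
A prefix code with these lengths CAN exist.

Kraft sum = 0.9453125. Satisfied.


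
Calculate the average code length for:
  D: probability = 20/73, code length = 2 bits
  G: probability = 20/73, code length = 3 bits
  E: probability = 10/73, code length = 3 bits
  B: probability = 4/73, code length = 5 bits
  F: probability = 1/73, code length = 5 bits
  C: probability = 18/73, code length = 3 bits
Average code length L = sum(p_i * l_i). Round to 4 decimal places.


Weighted contributions p_i * l_i:
  D: (20/73) * 2 = 40/73
  G: (20/73) * 3 = 60/73
  E: (10/73) * 3 = 30/73
  B: (4/73) * 5 = 20/73
  F: (1/73) * 5 = 5/73
  C: (18/73) * 3 = 54/73
Sum = (40 + 60 + 30 + 20 + 5 + 54)/73 = 209/73

L = 209/73 = 2.8630 bits/symbol


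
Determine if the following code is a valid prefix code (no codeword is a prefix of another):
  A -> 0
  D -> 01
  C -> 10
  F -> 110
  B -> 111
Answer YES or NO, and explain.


Checking each pair (does one codeword prefix another?):
  A='0' vs D='01': prefix -- VIOLATION

NO -- this is NOT a valid prefix code. A (0) is a prefix of D (01).


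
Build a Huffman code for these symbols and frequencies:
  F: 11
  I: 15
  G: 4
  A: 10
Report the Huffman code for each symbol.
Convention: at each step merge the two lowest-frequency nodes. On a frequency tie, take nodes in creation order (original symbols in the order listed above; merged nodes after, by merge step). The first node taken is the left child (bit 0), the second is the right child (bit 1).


Huffman tree construction:
Step 1: Merge G(4) + A(10) = 14
Step 2: Merge F(11) + (G+A)(14) = 25
Step 3: Merge I(15) + (F+(G+A))(25) = 40
Read each symbol's code off the tree from the root (left child = 0, right child = 1).

Codes:
  F: 10 (length 2)
  I: 0 (length 1)
  G: 110 (length 3)
  A: 111 (length 3)
Average code length: 79/40 = 1.9750 bits/symbol


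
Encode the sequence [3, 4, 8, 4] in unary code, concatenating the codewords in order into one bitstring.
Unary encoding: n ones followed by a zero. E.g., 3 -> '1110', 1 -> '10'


Encode each number as n ones followed by a terminating 0:
  3 -> 1110 (4 bits)
  4 -> 11110 (5 bits)
  8 -> 111111110 (9 bits)
  4 -> 11110 (5 bits)
Total length = 4 + 5 + 9 + 5 = 23 bits.

Unary([3, 4, 8, 4]) = 11101111011111111011110 (23 bits)


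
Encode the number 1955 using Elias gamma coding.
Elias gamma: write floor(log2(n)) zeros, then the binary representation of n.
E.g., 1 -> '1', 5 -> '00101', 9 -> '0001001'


num_bits = floor(log2(1955)) + 1 = 11
leading_zeros = num_bits - 1 = 10
binary(1955) = 11110100011

Elias gamma(1955) = '0000000000' + '11110100011' = 000000000011110100011 (21 bits)


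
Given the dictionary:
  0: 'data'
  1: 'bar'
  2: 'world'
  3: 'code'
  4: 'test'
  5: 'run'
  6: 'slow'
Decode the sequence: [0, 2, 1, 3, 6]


Look up each index in the dictionary:
  0 -> 'data'
  2 -> 'world'
  1 -> 'bar'
  3 -> 'code'
  6 -> 'slow'

Decoded: "data world bar code slow"


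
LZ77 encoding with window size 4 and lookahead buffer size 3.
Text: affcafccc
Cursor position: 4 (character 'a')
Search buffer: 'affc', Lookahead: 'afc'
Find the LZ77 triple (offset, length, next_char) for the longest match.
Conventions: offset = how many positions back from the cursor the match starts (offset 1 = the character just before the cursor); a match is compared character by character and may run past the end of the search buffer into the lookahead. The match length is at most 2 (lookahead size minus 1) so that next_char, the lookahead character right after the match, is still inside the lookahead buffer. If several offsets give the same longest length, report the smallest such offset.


Try each offset into the search buffer:
  offset=1 (pos 3, char 'c'): match length 0
  offset=2 (pos 2, char 'f'): match length 0
  offset=3 (pos 1, char 'f'): match length 0
  offset=4 (pos 0, char 'a'): match length 2
Longest match has length 2 at offset 4.
next_char = character at position 4 + 2 = 6 -> 'c'

Best match: offset=4, length=2 (matching 'af' starting at position 0)
LZ77 triple: (4, 2, 'c')


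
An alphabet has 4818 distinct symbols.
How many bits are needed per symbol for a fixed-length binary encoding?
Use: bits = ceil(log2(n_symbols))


log2(4818) = 12.2342
Bracket: 2^12 = 4096 < 4818 <= 2^13 = 8192
So ceil(log2(4818)) = 13

bits = ceil(log2(4818)) = ceil(12.2342) = 13 bits


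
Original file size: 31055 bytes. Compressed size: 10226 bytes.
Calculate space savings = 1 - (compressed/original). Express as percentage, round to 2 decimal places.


ratio = compressed/original = 10226/31055 = 0.329287
savings = 1 - ratio = 1 - 0.329287 = 0.670713
as a percentage: 0.670713 * 100 = 67.07%

Space savings = 1 - 10226/31055 = 67.07%


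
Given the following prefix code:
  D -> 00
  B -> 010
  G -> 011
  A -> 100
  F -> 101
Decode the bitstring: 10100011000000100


Decoding step by step:
Bits 101 -> F
Bits 00 -> D
Bits 011 -> G
Bits 00 -> D
Bits 00 -> D
Bits 00 -> D
Bits 100 -> A


Decoded message: FDGDDDA


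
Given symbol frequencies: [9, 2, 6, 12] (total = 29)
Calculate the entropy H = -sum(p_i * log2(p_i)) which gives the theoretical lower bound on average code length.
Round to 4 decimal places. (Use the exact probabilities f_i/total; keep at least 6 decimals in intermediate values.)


Per-symbol terms -p_i * log2(p_i) with p_i = f_i/29:
  p = 9/29 = 0.310345: log2(p) = -1.688056, -p*log2(p) = 0.523879
  p = 2/29 = 0.068966: log2(p) = -3.857981, -p*log2(p) = 0.266068
  p = 6/29 = 0.206897: log2(p) = -2.273018, -p*log2(p) = 0.470280
  p = 12/29 = 0.413793: log2(p) = -1.273018, -p*log2(p) = 0.526766
H = 0.523879 + 0.266068 + 0.470280 + 0.526766 = 1.786993

H = 1.787 bits/symbol


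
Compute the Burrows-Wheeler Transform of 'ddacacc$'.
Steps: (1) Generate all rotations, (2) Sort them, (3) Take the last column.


Rotations (sorted):
  0: $ddacacc -> last char: c
  1: acacc$dd -> last char: d
  2: acc$ddac -> last char: c
  3: c$ddacac -> last char: c
  4: cacc$dda -> last char: a
  5: cc$ddaca -> last char: a
  6: dacacc$d -> last char: d
  7: ddacacc$ -> last char: $


BWT = cdccaad$


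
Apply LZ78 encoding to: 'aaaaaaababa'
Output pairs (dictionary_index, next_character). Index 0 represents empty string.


LZ78 encoding steps:
Dictionary: {0: ''}
Step 1: w='' (idx 0), next='a' -> output (0, 'a'), add 'a' as idx 1
Step 2: w='a' (idx 1), next='a' -> output (1, 'a'), add 'aa' as idx 2
Step 3: w='aa' (idx 2), next='a' -> output (2, 'a'), add 'aaa' as idx 3
Step 4: w='a' (idx 1), next='b' -> output (1, 'b'), add 'ab' as idx 4
Step 5: w='ab' (idx 4), next='a' -> output (4, 'a'), add 'aba' as idx 5


Encoded: [(0, 'a'), (1, 'a'), (2, 'a'), (1, 'b'), (4, 'a')]


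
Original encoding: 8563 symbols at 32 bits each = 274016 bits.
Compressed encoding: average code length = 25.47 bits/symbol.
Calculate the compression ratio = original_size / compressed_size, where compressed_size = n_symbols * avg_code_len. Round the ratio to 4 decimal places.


original_size = n_symbols * orig_bits = 8563 * 32 = 274016 bits
compressed_size = n_symbols * avg_code_len = 8563 * 25.47 = 218099.61 bits
ratio = original_size / compressed_size = 274016 / 218099.61 = 1.2564

Compression ratio = 1.2564


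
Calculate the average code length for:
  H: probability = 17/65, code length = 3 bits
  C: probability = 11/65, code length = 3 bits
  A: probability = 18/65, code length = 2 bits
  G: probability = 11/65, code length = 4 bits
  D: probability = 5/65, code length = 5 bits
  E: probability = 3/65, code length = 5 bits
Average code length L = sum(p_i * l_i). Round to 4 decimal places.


Weighted contributions p_i * l_i:
  H: (17/65) * 3 = 51/65
  C: (11/65) * 3 = 33/65
  A: (18/65) * 2 = 36/65
  G: (11/65) * 4 = 44/65
  D: (5/65) * 5 = 25/65
  E: (3/65) * 5 = 15/65
Sum = (51 + 33 + 36 + 44 + 25 + 15)/65 = 204/65

L = 204/65 = 3.1385 bits/symbol


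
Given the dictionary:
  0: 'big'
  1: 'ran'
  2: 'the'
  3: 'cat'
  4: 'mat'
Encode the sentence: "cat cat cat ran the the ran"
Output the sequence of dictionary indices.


Look up each word in the dictionary:
  'cat' -> 3
  'cat' -> 3
  'cat' -> 3
  'ran' -> 1
  'the' -> 2
  'the' -> 2
  'ran' -> 1

Encoded: [3, 3, 3, 1, 2, 2, 1]


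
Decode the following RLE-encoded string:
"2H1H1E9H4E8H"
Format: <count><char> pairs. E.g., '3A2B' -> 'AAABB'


Expanding each <count><char> pair:
  2H -> 'HH'
  1H -> 'H'
  1E -> 'E'
  9H -> 'HHHHHHHHH'
  4E -> 'EEEE'
  8H -> 'HHHHHHHH'

Decoded = HHHEHHHHHHHHHEEEEHHHHHHHH


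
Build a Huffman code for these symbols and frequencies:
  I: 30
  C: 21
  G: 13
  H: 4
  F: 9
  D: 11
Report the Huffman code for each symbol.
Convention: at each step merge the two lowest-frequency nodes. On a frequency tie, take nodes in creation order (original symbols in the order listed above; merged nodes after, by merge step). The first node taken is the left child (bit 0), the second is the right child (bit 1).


Huffman tree construction:
Step 1: Merge H(4) + F(9) = 13
Step 2: Merge D(11) + G(13) = 24
Step 3: Merge (H+F)(13) + C(21) = 34
Step 4: Merge (D+G)(24) + I(30) = 54
Step 5: Merge ((H+F)+C)(34) + ((D+G)+I)(54) = 88
Read each symbol's code off the tree from the root (left child = 0, right child = 1).

Codes:
  I: 11 (length 2)
  C: 01 (length 2)
  G: 101 (length 3)
  H: 000 (length 3)
  F: 001 (length 3)
  D: 100 (length 3)
Average code length: 213/88 = 2.4205 bits/symbol


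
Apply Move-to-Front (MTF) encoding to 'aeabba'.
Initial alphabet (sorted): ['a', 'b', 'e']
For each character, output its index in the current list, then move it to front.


MTF encoding:
'a': index 0 in ['a', 'b', 'e'] -> ['a', 'b', 'e']
'e': index 2 in ['a', 'b', 'e'] -> ['e', 'a', 'b']
'a': index 1 in ['e', 'a', 'b'] -> ['a', 'e', 'b']
'b': index 2 in ['a', 'e', 'b'] -> ['b', 'a', 'e']
'b': index 0 in ['b', 'a', 'e'] -> ['b', 'a', 'e']
'a': index 1 in ['b', 'a', 'e'] -> ['a', 'b', 'e']


Output: [0, 2, 1, 2, 0, 1]


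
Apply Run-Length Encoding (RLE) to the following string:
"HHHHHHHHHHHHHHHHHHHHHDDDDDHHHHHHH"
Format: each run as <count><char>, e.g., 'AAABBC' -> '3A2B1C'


Scanning runs left to right:
  i=0: run of 'H' x 21 -> '21H'
  i=21: run of 'D' x 5 -> '5D'
  i=26: run of 'H' x 7 -> '7H'

RLE = 21H5D7H


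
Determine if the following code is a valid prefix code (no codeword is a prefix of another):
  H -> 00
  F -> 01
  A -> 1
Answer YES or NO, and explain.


Checking each pair (does one codeword prefix another?):
  H='00' vs F='01': no prefix
  H='00' vs A='1': no prefix
  F='01' vs H='00': no prefix
  F='01' vs A='1': no prefix
  A='1' vs H='00': no prefix
  A='1' vs F='01': no prefix
No violation found over all pairs.

YES -- this is a valid prefix code. No codeword is a prefix of any other codeword.


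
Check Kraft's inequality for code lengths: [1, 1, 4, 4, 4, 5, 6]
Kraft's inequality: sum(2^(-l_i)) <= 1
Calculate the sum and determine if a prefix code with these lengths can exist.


Sum = 2^(-1) + 2^(-1) + 2^(-4) + 2^(-4) + 2^(-4) + 2^(-5) + 2^(-6)
    = 0.5 + 0.5 + 0.0625 + 0.0625 + 0.0625 + 0.03125 + 0.015625
    = 79/64 = 1.234375
Since 1.234375 > 1, Kraft's inequality is NOT satisfied.
A prefix code with these lengths CANNOT exist.

Kraft sum = 1.234375. Not satisfied.


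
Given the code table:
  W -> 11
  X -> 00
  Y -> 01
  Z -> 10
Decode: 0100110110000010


Decoding:
01 -> Y
00 -> X
11 -> W
01 -> Y
10 -> Z
00 -> X
00 -> X
10 -> Z


Result: YXWYZXXZ


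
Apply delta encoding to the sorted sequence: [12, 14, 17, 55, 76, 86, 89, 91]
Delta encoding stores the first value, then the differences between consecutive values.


First value: 12
Deltas:
  14 - 12 = 2
  17 - 14 = 3
  55 - 17 = 38
  76 - 55 = 21
  86 - 76 = 10
  89 - 86 = 3
  91 - 89 = 2


Delta encoded: [12, 2, 3, 38, 21, 10, 3, 2]


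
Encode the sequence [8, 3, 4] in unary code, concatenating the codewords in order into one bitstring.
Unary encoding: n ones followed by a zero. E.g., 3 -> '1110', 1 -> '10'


Encode each number as n ones followed by a terminating 0:
  8 -> 111111110 (9 bits)
  3 -> 1110 (4 bits)
  4 -> 11110 (5 bits)
Total length = 9 + 4 + 5 = 18 bits.

Unary([8, 3, 4]) = 111111110111011110 (18 bits)


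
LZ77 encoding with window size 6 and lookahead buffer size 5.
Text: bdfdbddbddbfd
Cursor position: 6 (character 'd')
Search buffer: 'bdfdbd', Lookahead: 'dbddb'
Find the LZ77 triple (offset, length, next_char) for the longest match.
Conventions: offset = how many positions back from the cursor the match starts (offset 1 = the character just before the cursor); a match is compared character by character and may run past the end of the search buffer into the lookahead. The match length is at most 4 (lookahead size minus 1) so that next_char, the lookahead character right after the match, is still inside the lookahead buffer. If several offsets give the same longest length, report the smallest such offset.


Try each offset into the search buffer:
  offset=1 (pos 5, char 'd'): match length 1
  offset=2 (pos 4, char 'b'): match length 0
  offset=3 (pos 3, char 'd'): match length 4
  offset=4 (pos 2, char 'f'): match length 0
  offset=5 (pos 1, char 'd'): match length 1
  offset=6 (pos 0, char 'b'): match length 0
Longest match has length 4 at offset 3.
next_char = character at position 6 + 4 = 10 -> 'b'

Best match: offset=3, length=4 (matching 'dbdd' starting at position 3)
LZ77 triple: (3, 4, 'b')


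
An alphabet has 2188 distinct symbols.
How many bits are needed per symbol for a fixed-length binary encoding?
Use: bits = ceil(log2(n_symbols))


log2(2188) = 11.0954
Bracket: 2^11 = 2048 < 2188 <= 2^12 = 4096
So ceil(log2(2188)) = 12

bits = ceil(log2(2188)) = ceil(11.0954) = 12 bits


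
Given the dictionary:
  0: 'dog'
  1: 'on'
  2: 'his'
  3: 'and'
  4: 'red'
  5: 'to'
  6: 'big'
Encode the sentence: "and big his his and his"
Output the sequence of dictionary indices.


Look up each word in the dictionary:
  'and' -> 3
  'big' -> 6
  'his' -> 2
  'his' -> 2
  'and' -> 3
  'his' -> 2

Encoded: [3, 6, 2, 2, 3, 2]


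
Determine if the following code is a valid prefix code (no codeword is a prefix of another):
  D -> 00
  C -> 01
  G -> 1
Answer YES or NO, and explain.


Checking each pair (does one codeword prefix another?):
  D='00' vs C='01': no prefix
  D='00' vs G='1': no prefix
  C='01' vs D='00': no prefix
  C='01' vs G='1': no prefix
  G='1' vs D='00': no prefix
  G='1' vs C='01': no prefix
No violation found over all pairs.

YES -- this is a valid prefix code. No codeword is a prefix of any other codeword.


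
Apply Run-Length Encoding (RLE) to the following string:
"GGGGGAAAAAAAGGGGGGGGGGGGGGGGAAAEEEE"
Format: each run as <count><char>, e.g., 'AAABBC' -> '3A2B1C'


Scanning runs left to right:
  i=0: run of 'G' x 5 -> '5G'
  i=5: run of 'A' x 7 -> '7A'
  i=12: run of 'G' x 16 -> '16G'
  i=28: run of 'A' x 3 -> '3A'
  i=31: run of 'E' x 4 -> '4E'

RLE = 5G7A16G3A4E


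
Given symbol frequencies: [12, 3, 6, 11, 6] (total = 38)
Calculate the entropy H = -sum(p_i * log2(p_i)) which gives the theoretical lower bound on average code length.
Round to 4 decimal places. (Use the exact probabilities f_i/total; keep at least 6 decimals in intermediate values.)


Per-symbol terms -p_i * log2(p_i) with p_i = f_i/38:
  p = 12/38 = 0.315789: log2(p) = -1.662965, -p*log2(p) = 0.525147
  p = 3/38 = 0.078947: log2(p) = -3.662965, -p*log2(p) = 0.289181
  p = 6/38 = 0.157895: log2(p) = -2.662965, -p*log2(p) = 0.420468
  p = 11/38 = 0.289474: log2(p) = -1.788496, -p*log2(p) = 0.517722
  p = 6/38 = 0.157895: log2(p) = -2.662965, -p*log2(p) = 0.420468
H = 0.525147 + 0.289181 + 0.420468 + 0.517722 + 0.420468 = 2.172986

H = 2.173 bits/symbol


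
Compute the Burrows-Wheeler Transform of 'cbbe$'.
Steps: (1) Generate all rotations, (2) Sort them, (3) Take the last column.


Rotations (sorted):
  0: $cbbe -> last char: e
  1: bbe$c -> last char: c
  2: be$cb -> last char: b
  3: cbbe$ -> last char: $
  4: e$cbb -> last char: b


BWT = ecb$b


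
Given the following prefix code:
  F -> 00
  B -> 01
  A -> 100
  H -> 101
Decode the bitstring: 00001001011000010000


Decoding step by step:
Bits 00 -> F
Bits 00 -> F
Bits 100 -> A
Bits 101 -> H
Bits 100 -> A
Bits 00 -> F
Bits 100 -> A
Bits 00 -> F


Decoded message: FFAHAFAF


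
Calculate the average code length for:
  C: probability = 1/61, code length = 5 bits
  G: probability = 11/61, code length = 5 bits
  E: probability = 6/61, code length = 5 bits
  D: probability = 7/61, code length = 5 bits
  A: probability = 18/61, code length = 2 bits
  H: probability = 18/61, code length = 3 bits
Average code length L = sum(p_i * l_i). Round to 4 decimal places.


Weighted contributions p_i * l_i:
  C: (1/61) * 5 = 5/61
  G: (11/61) * 5 = 55/61
  E: (6/61) * 5 = 30/61
  D: (7/61) * 5 = 35/61
  A: (18/61) * 2 = 36/61
  H: (18/61) * 3 = 54/61
Sum = (5 + 55 + 30 + 35 + 36 + 54)/61 = 215/61

L = 215/61 = 3.5246 bits/symbol


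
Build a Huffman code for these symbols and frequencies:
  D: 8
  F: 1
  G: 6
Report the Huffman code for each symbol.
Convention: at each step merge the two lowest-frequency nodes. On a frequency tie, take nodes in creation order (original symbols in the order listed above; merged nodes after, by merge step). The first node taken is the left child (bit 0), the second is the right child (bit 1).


Huffman tree construction:
Step 1: Merge F(1) + G(6) = 7
Step 2: Merge (F+G)(7) + D(8) = 15
Read each symbol's code off the tree from the root (left child = 0, right child = 1).

Codes:
  D: 1 (length 1)
  F: 00 (length 2)
  G: 01 (length 2)
Average code length: 22/15 = 1.4667 bits/symbol


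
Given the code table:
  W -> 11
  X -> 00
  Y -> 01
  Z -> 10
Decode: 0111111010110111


Decoding:
01 -> Y
11 -> W
11 -> W
10 -> Z
10 -> Z
11 -> W
01 -> Y
11 -> W


Result: YWWZZWYW


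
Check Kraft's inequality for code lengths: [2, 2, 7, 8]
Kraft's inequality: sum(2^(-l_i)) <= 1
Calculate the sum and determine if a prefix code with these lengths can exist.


Sum = 2^(-2) + 2^(-2) + 2^(-7) + 2^(-8)
    = 0.25 + 0.25 + 0.0078125 + 0.00390625
    = 131/256 = 0.51171875
Since 0.51171875 <= 1, Kraft's inequality IS satisfied.
A prefix code with these lengths CAN exist.

Kraft sum = 0.51171875. Satisfied.


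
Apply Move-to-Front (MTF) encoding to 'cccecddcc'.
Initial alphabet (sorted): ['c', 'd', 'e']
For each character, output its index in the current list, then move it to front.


MTF encoding:
'c': index 0 in ['c', 'd', 'e'] -> ['c', 'd', 'e']
'c': index 0 in ['c', 'd', 'e'] -> ['c', 'd', 'e']
'c': index 0 in ['c', 'd', 'e'] -> ['c', 'd', 'e']
'e': index 2 in ['c', 'd', 'e'] -> ['e', 'c', 'd']
'c': index 1 in ['e', 'c', 'd'] -> ['c', 'e', 'd']
'd': index 2 in ['c', 'e', 'd'] -> ['d', 'c', 'e']
'd': index 0 in ['d', 'c', 'e'] -> ['d', 'c', 'e']
'c': index 1 in ['d', 'c', 'e'] -> ['c', 'd', 'e']
'c': index 0 in ['c', 'd', 'e'] -> ['c', 'd', 'e']


Output: [0, 0, 0, 2, 1, 2, 0, 1, 0]


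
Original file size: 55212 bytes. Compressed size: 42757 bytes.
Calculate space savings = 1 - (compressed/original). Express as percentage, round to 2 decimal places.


ratio = compressed/original = 42757/55212 = 0.774415
savings = 1 - ratio = 1 - 0.774415 = 0.225585
as a percentage: 0.225585 * 100 = 22.56%

Space savings = 1 - 42757/55212 = 22.56%


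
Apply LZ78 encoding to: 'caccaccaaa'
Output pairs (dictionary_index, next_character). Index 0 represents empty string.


LZ78 encoding steps:
Dictionary: {0: ''}
Step 1: w='' (idx 0), next='c' -> output (0, 'c'), add 'c' as idx 1
Step 2: w='' (idx 0), next='a' -> output (0, 'a'), add 'a' as idx 2
Step 3: w='c' (idx 1), next='c' -> output (1, 'c'), add 'cc' as idx 3
Step 4: w='a' (idx 2), next='c' -> output (2, 'c'), add 'ac' as idx 4
Step 5: w='c' (idx 1), next='a' -> output (1, 'a'), add 'ca' as idx 5
Step 6: w='a' (idx 2), next='a' -> output (2, 'a'), add 'aa' as idx 6


Encoded: [(0, 'c'), (0, 'a'), (1, 'c'), (2, 'c'), (1, 'a'), (2, 'a')]


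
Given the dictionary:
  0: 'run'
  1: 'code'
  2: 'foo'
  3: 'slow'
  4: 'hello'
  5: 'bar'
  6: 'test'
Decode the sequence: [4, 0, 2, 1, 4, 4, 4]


Look up each index in the dictionary:
  4 -> 'hello'
  0 -> 'run'
  2 -> 'foo'
  1 -> 'code'
  4 -> 'hello'
  4 -> 'hello'
  4 -> 'hello'

Decoded: "hello run foo code hello hello hello"


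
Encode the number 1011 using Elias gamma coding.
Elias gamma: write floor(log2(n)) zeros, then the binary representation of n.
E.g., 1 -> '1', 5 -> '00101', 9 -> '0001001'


num_bits = floor(log2(1011)) + 1 = 10
leading_zeros = num_bits - 1 = 9
binary(1011) = 1111110011

Elias gamma(1011) = '000000000' + '1111110011' = 0000000001111110011 (19 bits)


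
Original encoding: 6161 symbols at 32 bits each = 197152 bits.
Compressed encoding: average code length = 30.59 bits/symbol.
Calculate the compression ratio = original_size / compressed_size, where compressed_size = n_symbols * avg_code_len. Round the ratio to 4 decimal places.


original_size = n_symbols * orig_bits = 6161 * 32 = 197152 bits
compressed_size = n_symbols * avg_code_len = 6161 * 30.59 = 188464.99 bits
ratio = original_size / compressed_size = 197152 / 188464.99 = 1.0461

Compression ratio = 1.0461


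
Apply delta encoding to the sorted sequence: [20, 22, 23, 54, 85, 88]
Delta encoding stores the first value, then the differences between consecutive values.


First value: 20
Deltas:
  22 - 20 = 2
  23 - 22 = 1
  54 - 23 = 31
  85 - 54 = 31
  88 - 85 = 3


Delta encoded: [20, 2, 1, 31, 31, 3]


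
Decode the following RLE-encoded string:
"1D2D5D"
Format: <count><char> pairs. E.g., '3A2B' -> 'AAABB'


Expanding each <count><char> pair:
  1D -> 'D'
  2D -> 'DD'
  5D -> 'DDDDD'

Decoded = DDDDDDDD


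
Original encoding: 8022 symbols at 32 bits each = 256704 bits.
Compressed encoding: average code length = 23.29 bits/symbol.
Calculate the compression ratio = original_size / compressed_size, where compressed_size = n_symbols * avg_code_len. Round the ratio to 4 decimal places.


original_size = n_symbols * orig_bits = 8022 * 32 = 256704 bits
compressed_size = n_symbols * avg_code_len = 8022 * 23.29 = 186832.38 bits
ratio = original_size / compressed_size = 256704 / 186832.38 = 1.374

Compression ratio = 1.374


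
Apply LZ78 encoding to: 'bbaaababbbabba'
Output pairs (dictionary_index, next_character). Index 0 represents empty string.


LZ78 encoding steps:
Dictionary: {0: ''}
Step 1: w='' (idx 0), next='b' -> output (0, 'b'), add 'b' as idx 1
Step 2: w='b' (idx 1), next='a' -> output (1, 'a'), add 'ba' as idx 2
Step 3: w='' (idx 0), next='a' -> output (0, 'a'), add 'a' as idx 3
Step 4: w='a' (idx 3), next='b' -> output (3, 'b'), add 'ab' as idx 4
Step 5: w='ab' (idx 4), next='b' -> output (4, 'b'), add 'abb' as idx 5
Step 6: w='ba' (idx 2), next='b' -> output (2, 'b'), add 'bab' as idx 6
Step 7: w='ba' (idx 2), end of input -> output (2, '')


Encoded: [(0, 'b'), (1, 'a'), (0, 'a'), (3, 'b'), (4, 'b'), (2, 'b'), (2, '')]


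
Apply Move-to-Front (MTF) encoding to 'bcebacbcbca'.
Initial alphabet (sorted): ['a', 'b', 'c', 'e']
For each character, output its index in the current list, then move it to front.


MTF encoding:
'b': index 1 in ['a', 'b', 'c', 'e'] -> ['b', 'a', 'c', 'e']
'c': index 2 in ['b', 'a', 'c', 'e'] -> ['c', 'b', 'a', 'e']
'e': index 3 in ['c', 'b', 'a', 'e'] -> ['e', 'c', 'b', 'a']
'b': index 2 in ['e', 'c', 'b', 'a'] -> ['b', 'e', 'c', 'a']
'a': index 3 in ['b', 'e', 'c', 'a'] -> ['a', 'b', 'e', 'c']
'c': index 3 in ['a', 'b', 'e', 'c'] -> ['c', 'a', 'b', 'e']
'b': index 2 in ['c', 'a', 'b', 'e'] -> ['b', 'c', 'a', 'e']
'c': index 1 in ['b', 'c', 'a', 'e'] -> ['c', 'b', 'a', 'e']
'b': index 1 in ['c', 'b', 'a', 'e'] -> ['b', 'c', 'a', 'e']
'c': index 1 in ['b', 'c', 'a', 'e'] -> ['c', 'b', 'a', 'e']
'a': index 2 in ['c', 'b', 'a', 'e'] -> ['a', 'c', 'b', 'e']


Output: [1, 2, 3, 2, 3, 3, 2, 1, 1, 1, 2]


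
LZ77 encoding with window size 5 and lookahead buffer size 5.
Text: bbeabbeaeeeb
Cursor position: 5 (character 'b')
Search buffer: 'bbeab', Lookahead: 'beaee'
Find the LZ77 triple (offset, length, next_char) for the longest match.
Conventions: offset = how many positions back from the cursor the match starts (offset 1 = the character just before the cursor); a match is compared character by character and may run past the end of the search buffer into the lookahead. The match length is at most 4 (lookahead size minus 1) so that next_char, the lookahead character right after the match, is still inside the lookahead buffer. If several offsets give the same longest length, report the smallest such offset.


Try each offset into the search buffer:
  offset=1 (pos 4, char 'b'): match length 1
  offset=2 (pos 3, char 'a'): match length 0
  offset=3 (pos 2, char 'e'): match length 0
  offset=4 (pos 1, char 'b'): match length 3
  offset=5 (pos 0, char 'b'): match length 1
Longest match has length 3 at offset 4.
next_char = character at position 5 + 3 = 8 -> 'e'

Best match: offset=4, length=3 (matching 'bea' starting at position 1)
LZ77 triple: (4, 3, 'e')


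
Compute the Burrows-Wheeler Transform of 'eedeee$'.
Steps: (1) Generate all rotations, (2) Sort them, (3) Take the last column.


Rotations (sorted):
  0: $eedeee -> last char: e
  1: deee$ee -> last char: e
  2: e$eedee -> last char: e
  3: edeee$e -> last char: e
  4: ee$eede -> last char: e
  5: eedeee$ -> last char: $
  6: eee$eed -> last char: d


BWT = eeeee$d


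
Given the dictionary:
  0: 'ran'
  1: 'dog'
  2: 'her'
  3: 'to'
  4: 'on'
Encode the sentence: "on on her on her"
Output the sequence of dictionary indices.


Look up each word in the dictionary:
  'on' -> 4
  'on' -> 4
  'her' -> 2
  'on' -> 4
  'her' -> 2

Encoded: [4, 4, 2, 4, 2]


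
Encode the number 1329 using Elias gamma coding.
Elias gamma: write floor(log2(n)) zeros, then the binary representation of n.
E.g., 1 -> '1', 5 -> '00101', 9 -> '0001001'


num_bits = floor(log2(1329)) + 1 = 11
leading_zeros = num_bits - 1 = 10
binary(1329) = 10100110001

Elias gamma(1329) = '0000000000' + '10100110001' = 000000000010100110001 (21 bits)


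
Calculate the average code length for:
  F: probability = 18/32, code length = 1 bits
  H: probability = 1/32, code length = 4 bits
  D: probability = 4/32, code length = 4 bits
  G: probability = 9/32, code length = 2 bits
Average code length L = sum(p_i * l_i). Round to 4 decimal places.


Weighted contributions p_i * l_i:
  F: (18/32) * 1 = 18/32
  H: (1/32) * 4 = 4/32
  D: (4/32) * 4 = 16/32
  G: (9/32) * 2 = 18/32
Sum = (18 + 4 + 16 + 18)/32 = 56/32

L = 56/32 = 1.7500 bits/symbol


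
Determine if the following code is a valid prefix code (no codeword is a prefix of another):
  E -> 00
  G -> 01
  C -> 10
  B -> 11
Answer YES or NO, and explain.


Checking each pair (does one codeword prefix another?):
  E='00' vs G='01': no prefix
  E='00' vs C='10': no prefix
  E='00' vs B='11': no prefix
  G='01' vs E='00': no prefix
  G='01' vs C='10': no prefix
  G='01' vs B='11': no prefix
  C='10' vs E='00': no prefix
  C='10' vs G='01': no prefix
  C='10' vs B='11': no prefix
  B='11' vs E='00': no prefix
  B='11' vs G='01': no prefix
  B='11' vs C='10': no prefix
No violation found over all pairs.

YES -- this is a valid prefix code. No codeword is a prefix of any other codeword.


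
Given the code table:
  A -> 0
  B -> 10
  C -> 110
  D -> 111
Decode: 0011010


Decoding:
0 -> A
0 -> A
110 -> C
10 -> B


Result: AACB


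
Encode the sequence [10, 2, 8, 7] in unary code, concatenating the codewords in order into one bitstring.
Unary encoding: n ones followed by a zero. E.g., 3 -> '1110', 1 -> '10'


Encode each number as n ones followed by a terminating 0:
  10 -> 11111111110 (11 bits)
  2 -> 110 (3 bits)
  8 -> 111111110 (9 bits)
  7 -> 11111110 (8 bits)
Total length = 11 + 3 + 9 + 8 = 31 bits.

Unary([10, 2, 8, 7]) = 1111111111011011111111011111110 (31 bits)


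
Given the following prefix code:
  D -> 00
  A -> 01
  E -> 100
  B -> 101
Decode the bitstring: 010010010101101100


Decoding step by step:
Bits 01 -> A
Bits 00 -> D
Bits 100 -> E
Bits 101 -> B
Bits 01 -> A
Bits 101 -> B
Bits 100 -> E


Decoded message: ADEBABE


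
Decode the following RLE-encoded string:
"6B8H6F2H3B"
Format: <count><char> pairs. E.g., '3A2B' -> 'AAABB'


Expanding each <count><char> pair:
  6B -> 'BBBBBB'
  8H -> 'HHHHHHHH'
  6F -> 'FFFFFF'
  2H -> 'HH'
  3B -> 'BBB'

Decoded = BBBBBBHHHHHHHHFFFFFFHHBBB


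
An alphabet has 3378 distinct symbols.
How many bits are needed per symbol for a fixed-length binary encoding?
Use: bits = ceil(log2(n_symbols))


log2(3378) = 11.722
Bracket: 2^11 = 2048 < 3378 <= 2^12 = 4096
So ceil(log2(3378)) = 12

bits = ceil(log2(3378)) = ceil(11.722) = 12 bits


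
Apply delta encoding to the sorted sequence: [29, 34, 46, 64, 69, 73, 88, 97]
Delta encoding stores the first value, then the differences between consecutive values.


First value: 29
Deltas:
  34 - 29 = 5
  46 - 34 = 12
  64 - 46 = 18
  69 - 64 = 5
  73 - 69 = 4
  88 - 73 = 15
  97 - 88 = 9


Delta encoded: [29, 5, 12, 18, 5, 4, 15, 9]


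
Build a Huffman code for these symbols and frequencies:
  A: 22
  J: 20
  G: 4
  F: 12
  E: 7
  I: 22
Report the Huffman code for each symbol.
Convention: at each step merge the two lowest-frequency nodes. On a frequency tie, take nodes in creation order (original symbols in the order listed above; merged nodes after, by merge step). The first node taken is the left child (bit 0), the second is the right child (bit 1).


Huffman tree construction:
Step 1: Merge G(4) + E(7) = 11
Step 2: Merge (G+E)(11) + F(12) = 23
Step 3: Merge J(20) + A(22) = 42
Step 4: Merge I(22) + ((G+E)+F)(23) = 45
Step 5: Merge (J+A)(42) + (I+((G+E)+F))(45) = 87
Read each symbol's code off the tree from the root (left child = 0, right child = 1).

Codes:
  A: 01 (length 2)
  J: 00 (length 2)
  G: 1100 (length 4)
  F: 111 (length 3)
  E: 1101 (length 4)
  I: 10 (length 2)
Average code length: 208/87 = 2.3908 bits/symbol


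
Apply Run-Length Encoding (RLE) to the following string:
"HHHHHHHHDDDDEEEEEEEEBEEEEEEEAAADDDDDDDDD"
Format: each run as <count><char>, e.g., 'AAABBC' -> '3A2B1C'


Scanning runs left to right:
  i=0: run of 'H' x 8 -> '8H'
  i=8: run of 'D' x 4 -> '4D'
  i=12: run of 'E' x 8 -> '8E'
  i=20: run of 'B' x 1 -> '1B'
  i=21: run of 'E' x 7 -> '7E'
  i=28: run of 'A' x 3 -> '3A'
  i=31: run of 'D' x 9 -> '9D'

RLE = 8H4D8E1B7E3A9D


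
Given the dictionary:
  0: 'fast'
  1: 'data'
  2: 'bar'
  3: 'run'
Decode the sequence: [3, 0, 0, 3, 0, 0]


Look up each index in the dictionary:
  3 -> 'run'
  0 -> 'fast'
  0 -> 'fast'
  3 -> 'run'
  0 -> 'fast'
  0 -> 'fast'

Decoded: "run fast fast run fast fast"


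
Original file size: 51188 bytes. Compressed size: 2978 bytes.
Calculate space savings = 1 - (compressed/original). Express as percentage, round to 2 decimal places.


ratio = compressed/original = 2978/51188 = 0.058178
savings = 1 - ratio = 1 - 0.058178 = 0.941822
as a percentage: 0.941822 * 100 = 94.18%

Space savings = 1 - 2978/51188 = 94.18%


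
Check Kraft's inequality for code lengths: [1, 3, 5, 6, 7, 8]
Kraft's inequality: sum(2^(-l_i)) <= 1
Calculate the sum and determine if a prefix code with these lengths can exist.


Sum = 2^(-1) + 2^(-3) + 2^(-5) + 2^(-6) + 2^(-7) + 2^(-8)
    = 0.5 + 0.125 + 0.03125 + 0.015625 + 0.0078125 + 0.00390625
    = 175/256 = 0.68359375
Since 0.68359375 <= 1, Kraft's inequality IS satisfied.
A prefix code with these lengths CAN exist.

Kraft sum = 0.68359375. Satisfied.


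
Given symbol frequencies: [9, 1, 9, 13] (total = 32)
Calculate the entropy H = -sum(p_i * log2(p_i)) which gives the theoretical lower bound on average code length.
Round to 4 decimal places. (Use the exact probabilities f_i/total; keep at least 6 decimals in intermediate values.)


Per-symbol terms -p_i * log2(p_i) with p_i = f_i/32:
  p = 9/32 = 0.281250: log2(p) = -1.830075, -p*log2(p) = 0.514709
  p = 1/32 = 0.031250: log2(p) = -5.000000, -p*log2(p) = 0.156250
  p = 9/32 = 0.281250: log2(p) = -1.830075, -p*log2(p) = 0.514709
  p = 13/32 = 0.406250: log2(p) = -1.299560, -p*log2(p) = 0.527946
H = 0.514709 + 0.156250 + 0.514709 + 0.527946 = 1.713614

H = 1.7136 bits/symbol
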